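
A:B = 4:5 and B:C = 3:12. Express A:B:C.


Match B: multiply A:B by 3 → 12:15
Multiply B:C by 5 → 15:60
Combined: 12:15:60
GCD = 3
= 4:5:20

4:5:20


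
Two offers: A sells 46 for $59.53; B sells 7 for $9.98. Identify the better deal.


Deal A: $59.53/46 = $1.2941/unit
Deal B: $9.98/7 = $1.4257/unit
A is cheaper per unit
= Deal A

Deal A


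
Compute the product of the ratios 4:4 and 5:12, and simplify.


Compound ratio = (4×5) : (4×12)
= 20:48
GCD = 4
= 5:12

5:12


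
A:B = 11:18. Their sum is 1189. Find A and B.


Let A = 11k, B = 18k.
11k + 18k = 1189
29k = 1189 → k = 1189/29 = 41
A = 11×41 = 451, B = 18×41 = 738
= A = 451, B = 738

A = 451, B = 738


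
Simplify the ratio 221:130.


GCD(221, 130) = 13
221/13 : 130/13
= 17:10

17:10


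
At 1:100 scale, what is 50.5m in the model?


Model size = real / scale
= 50.5 / 100
= 0.5050 m

0.5050 m


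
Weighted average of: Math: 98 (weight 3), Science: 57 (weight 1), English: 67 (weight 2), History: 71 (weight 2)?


Numerator = 98×3 + 57×1 + 67×2 + 71×2
= 294 + 57 + 134 + 142
= 627
Total weight = 8
Weighted avg = 627/8
= 78.38

78.38


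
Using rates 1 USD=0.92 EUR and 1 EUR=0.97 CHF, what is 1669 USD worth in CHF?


Step 1: 1669 USD × 0.92 = 1535.48 EUR
Step 2: 1535.48 EUR × 0.97 = 1489.42 CHF
Implied rate USD→CHF = 0.92 × 0.97 = 0.8924
= 1489.42 CHF

1489.42 CHF


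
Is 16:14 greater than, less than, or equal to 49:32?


16/14 = 1.1429
49/32 = 1.5312
1.1429 < 1.5312, so 16:14 is less
= less than

less than


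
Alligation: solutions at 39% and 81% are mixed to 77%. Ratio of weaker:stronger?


Let x parts of 39% mix with y parts of 81%.
39x + 81y = 77(x + y)
39x + 81y = 77x + 77y
x(39 - 77) = y(77 - 81)
x/y = (81 - 77)/(77 - 39) = 4/38
Simplify: 2:19
= 2:19

2:19


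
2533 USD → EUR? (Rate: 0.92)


Amount × rate = 2533 × 0.92
= 2330.36 EUR

2330.36 EUR


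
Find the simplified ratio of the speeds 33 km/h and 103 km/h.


Ratio = 33:103
GCD = 1
Simplified = 33:103
Time ratio (same distance) = 103:33
Speed ratio = 33:103

33:103


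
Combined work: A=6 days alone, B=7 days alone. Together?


Rate of A = 1/6 per day
Rate of B = 1/7 per day
Combined rate = 1/6 + 1/7 = 13/42 ≈ 0.3095 per day
Days = 1 / combined rate = 42/13
≈ 3.23 days

3.23 days


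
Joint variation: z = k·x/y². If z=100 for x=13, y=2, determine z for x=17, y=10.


z = k·x/y²
Solve for k using the known point: k = z·y²/x = 100×4/13 = 400/13 ≈ 30.7692
Now evaluate at x=17, y=10:
z = k × 17 / 100 = (400 × 17) / (13 × 100) = 6800/1300
≈ 5.2308

5.2308


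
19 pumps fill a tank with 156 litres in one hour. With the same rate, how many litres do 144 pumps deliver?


Direct proportion: y/x = constant
k = 156/19 ≈ 8.2105
y₂ = k × 144 = 156 × 144 / 19 = 22464/19
≈ 1182.32

1182.32


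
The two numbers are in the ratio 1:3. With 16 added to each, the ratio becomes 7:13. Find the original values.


Let A = 1k, B = 3k.
(1k + 16) / (3k + 16) = 7/13
Cross-multiply: 13(1k + 16) = 7(3k + 16)
13k + 208 = 21k + 112
13k - 21k = 112 - 208
-8k = -96
k = -96/-8 = 12
A = 1×12 = 12, B = 3×12 = 36
= A = 12, B = 36

A = 12, B = 36


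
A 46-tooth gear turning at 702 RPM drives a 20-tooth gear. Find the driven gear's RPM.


Gear ratio = 46:20 = 23:10
RPM_B = RPM_A × (teeth_A / teeth_B)
= 702 × (46/20)
= 1614.6 RPM

1614.6 RPM


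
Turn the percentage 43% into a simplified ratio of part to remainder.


43% means 43 parts out of 100; remainder = 57
Part : remainder = 43:57
GCD = 1
= 43:57

43:57


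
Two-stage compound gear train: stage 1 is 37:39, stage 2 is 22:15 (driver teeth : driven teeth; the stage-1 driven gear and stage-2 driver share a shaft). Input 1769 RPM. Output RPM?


Stage 1: RPM_B = RPM_A × t_A/t_B = 1769 × 37/39 = 65453/39 ≈ 1678.28
B and C share a shaft → RPM_C = RPM_B
Stage 2: RPM_D = RPM_C × t_C/t_D = RPM_A × (t_A×t_C)/(t_B×t_D)
Overall ratio = (37×22)/(39×15) = 814/585
RPM_D = 1769 × 814/585 = 1439966/585
≈ 2461.48 RPM

2461.48 RPM


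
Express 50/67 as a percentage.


Percentage = (part / whole) × 100
= (50 / 67) × 100
≈ 74.63%

74.63%


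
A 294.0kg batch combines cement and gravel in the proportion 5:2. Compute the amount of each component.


Total parts = 5 + 2 = 7
cement: 294.0 × 5/7 = 210.0kg
gravel: 294.0 × 2/7 = 84.0kg
= 210.0kg and 84.0kg

210.0kg and 84.0kg


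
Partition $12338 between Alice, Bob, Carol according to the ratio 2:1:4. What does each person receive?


Total parts = 2 + 1 + 4 = 7
Alice: 12338 × 2/7 = 3525.14
Bob: 12338 × 1/7 = 1762.57
Carol: 12338 × 4/7 = 7050.29
= Alice: $3525.14, Bob: $1762.57, Carol: $7050.29

Alice: $3525.14, Bob: $1762.57, Carol: $7050.29


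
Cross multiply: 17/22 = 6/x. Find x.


Cross multiply: 17 × x = 22 × 6
17x = 132
x = 132 / 17
= 7.76

7.76


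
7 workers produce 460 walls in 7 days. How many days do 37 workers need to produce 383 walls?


Days ∝ work / workers, so d₂ = d₁ × (m₁/m₂) × (w₂/w₁)
Workers factor (inverse): 7/37 ≈ 0.1892
Work factor (direct): 383/460 ≈ 0.8326
d₂ = 7 × 7/37 × 383/460 = (7 × 7 × 383) / (37 × 460) = 18767/17020
≈ 1.10 days

1.10 days


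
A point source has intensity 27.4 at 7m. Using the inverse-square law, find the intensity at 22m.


I₁d₁² = I₂d₂²
I₂ = I₁ × (d₁/d₂)²
= 27.4 × (7/22)²
= 27.4 × 49/484
= 1342.6/484
≈ 2.7740

2.7740


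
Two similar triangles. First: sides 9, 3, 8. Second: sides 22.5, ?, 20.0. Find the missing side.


Scale factor = 22.5/9 = 2.5
Missing side = 3 × 2.5
= 7.5

7.5


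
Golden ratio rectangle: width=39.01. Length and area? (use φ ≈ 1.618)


φ = (1 + √5) / 2 ≈ 1.618
Length = width × φ = 39.01 × 1.618 = 63.11818
≈ 63.12
Area = width × length = 39.01 × 63.11818 = 2462.2402018 ≈ 2462.24
= Length: 63.12, Area: 2462.24

Length: 63.12, Area: 2462.24


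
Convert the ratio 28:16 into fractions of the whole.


Total parts = 28 + 16 = 44
First part: 28/44 = 7/11
Second part: 16/44 = 4/11
= 7/11 and 4/11

7/11 and 4/11


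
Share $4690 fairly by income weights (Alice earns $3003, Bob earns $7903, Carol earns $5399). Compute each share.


Total income = 3003 + 7903 + 5399 = $16305
Alice: $4690 × 3003/16305 = $863.79
Bob: $4690 × 7903/16305 = $2273.23
Carol: $4690 × 5399/16305 = $1552.98
= Alice: $863.79, Bob: $2273.23, Carol: $1552.98

Alice: $863.79, Bob: $2273.23, Carol: $1552.98


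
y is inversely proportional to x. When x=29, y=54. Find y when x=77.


Inverse proportion: x × y = constant
k = 29 × 54 = 1566
y₂ = k / 77 = 1566 / 77
= 20.34

20.34


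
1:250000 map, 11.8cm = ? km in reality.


Real distance = map distance × scale
= 11.8cm × 250000
= 2950000 cm = 29500.0 m
= 29.500 km

29.500 km


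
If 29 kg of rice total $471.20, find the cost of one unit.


Unit rate = total / quantity
= 471.20 / 29
= $16.25 per unit

$16.25 per unit


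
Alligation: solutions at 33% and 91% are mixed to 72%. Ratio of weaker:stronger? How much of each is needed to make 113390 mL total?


Let x parts of 33% mix with y parts of 91%.
33x + 91y = 72(x + y)
33x + 91y = 72x + 72y
x(33 - 72) = y(72 - 91)
x/y = (91 - 72)/(72 - 33) = 19/39
Simplify: 19:39
Total parts = 58; one part = 113390/58 = 1955.00 mL
33% solution: 19×1955.00 = 37145.00 mL
91% solution: 39×1955.00 = 76245.00 mL
= ratio 19:39; 37145.00 mL and 76245.00 mL

ratio 19:39; 37145.00 mL and 76245.00 mL


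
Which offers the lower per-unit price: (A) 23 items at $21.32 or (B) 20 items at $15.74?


Deal A: $21.32/23 = $0.9270/unit
Deal B: $15.74/20 = $0.7870/unit
B is cheaper per unit
= Deal B

Deal B


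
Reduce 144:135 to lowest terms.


GCD(144, 135) = 9
144/9 : 135/9
= 16:15

16:15


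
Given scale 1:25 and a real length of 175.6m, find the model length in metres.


Model size = real / scale
= 175.6 / 25
= 7.0240 m

7.0240 m


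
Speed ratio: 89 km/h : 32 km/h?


Ratio = 89:32
GCD = 1
Simplified = 89:32
Time ratio (same distance) = 32:89
Speed ratio = 89:32

89:32


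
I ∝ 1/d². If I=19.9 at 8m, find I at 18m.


I₁d₁² = I₂d₂²
I₂ = I₁ × (d₁/d₂)²
= 19.9 × (8/18)²
= 19.9 × 64/324
= 1273.6/324
≈ 3.9309

3.9309


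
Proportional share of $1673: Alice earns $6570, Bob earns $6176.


Total income = 6570 + 6176 = $12746
Alice: $1673 × 6570/12746 = $862.36
Bob: $1673 × 6176/12746 = $810.64
= Alice: $862.36, Bob: $810.64

Alice: $862.36, Bob: $810.64


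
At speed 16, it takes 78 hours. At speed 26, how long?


Inverse proportion: x × y = constant
k = 16 × 78 = 1248
y₂ = k / 26 = 1248 / 26
= 48.00

48.00


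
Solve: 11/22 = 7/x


Cross multiply: 11 × x = 22 × 7
11x = 154
x = 154 / 11
= 14.00

14.00


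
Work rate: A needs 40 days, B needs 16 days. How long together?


Rate of A = 1/40 per day
Rate of B = 1/16 per day
Combined rate = 1/40 + 1/16 = 56/640 = 0.0875 per day
Days = 1 / combined rate = 640/56
≈ 11.43 days

11.43 days


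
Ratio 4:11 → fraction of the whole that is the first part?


Total parts = 4 + 11 = 15
First part: 4/15 = 4/15
= 4/15

4/15


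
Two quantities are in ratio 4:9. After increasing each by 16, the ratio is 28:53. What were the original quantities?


Let A = 4k, B = 9k.
(4k + 16) / (9k + 16) = 28/53
Cross-multiply: 53(4k + 16) = 28(9k + 16)
212k + 848 = 252k + 448
212k - 252k = 448 - 848
-40k = -400
k = -400/-40 = 10
A = 4×10 = 40, B = 9×10 = 90
= A = 40, B = 90

A = 40, B = 90


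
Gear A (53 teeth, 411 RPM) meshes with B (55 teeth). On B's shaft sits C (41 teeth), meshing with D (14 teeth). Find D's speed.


Stage 1: RPM_B = RPM_A × t_A/t_B = 411 × 53/55 = 21783/55 ≈ 396.05
B and C share a shaft → RPM_C = RPM_B
Stage 2: RPM_D = RPM_C × t_C/t_D = RPM_A × (t_A×t_C)/(t_B×t_D)
Overall ratio = (53×41)/(55×14) = 2173/770
RPM_D = 411 × 2173/770 = 893103/770
≈ 1159.87 RPM

1159.87 RPM


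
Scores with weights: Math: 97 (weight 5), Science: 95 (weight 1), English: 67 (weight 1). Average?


Numerator = 97×5 + 95×1 + 67×1
= 485 + 95 + 67
= 647
Total weight = 7
Weighted avg = 647/7
= 92.43

92.43


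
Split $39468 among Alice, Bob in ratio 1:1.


Total parts = 1 + 1 = 2
Alice: 39468 × 1/2 = 19734.00
Bob: 39468 × 1/2 = 19734.00
= Alice: $19734.00, Bob: $19734.00

Alice: $19734.00, Bob: $19734.00


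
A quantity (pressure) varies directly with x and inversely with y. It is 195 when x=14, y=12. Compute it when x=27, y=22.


z = k·x/y
Solve for k using the known point: k = z·y/x = 195×12/14 = 2340/14 ≈ 167.1429
Now evaluate at x=27, y=22:
z = k × 27 / 22 = (2340 × 27) / (14 × 22) = 63180/308
≈ 205.1299

205.1299


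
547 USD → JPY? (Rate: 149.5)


Amount × rate = 547 × 149.5
= 81776.50 JPY

81776.50 JPY


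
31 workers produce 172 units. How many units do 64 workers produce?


Direct proportion: y/x = constant
k = 172/31 ≈ 5.5484
y₂ = k × 64 = 172 × 64 / 31 = 11008/31
≈ 355.10

355.10


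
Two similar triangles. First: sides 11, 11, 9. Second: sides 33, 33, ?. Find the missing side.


Scale factor = 33/11 = 3
Missing side = 9 × 3
= 27.0

27.0


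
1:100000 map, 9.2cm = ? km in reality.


Real distance = map distance × scale
= 9.2cm × 100000
= 920000 cm = 9200.0 m
= 9.200 km

9.200 km


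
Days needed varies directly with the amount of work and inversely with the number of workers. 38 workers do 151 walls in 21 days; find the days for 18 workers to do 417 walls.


Days ∝ work / workers, so d₂ = d₁ × (m₁/m₂) × (w₂/w₁)
Workers factor (inverse): 38/18 ≈ 2.1111
Work factor (direct): 417/151 ≈ 2.7616
d₂ = 21 × 38/18 × 417/151 = (21 × 38 × 417) / (18 × 151) = 332766/2718
≈ 122.43 days

122.43 days


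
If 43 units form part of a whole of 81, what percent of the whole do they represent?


Percentage = (part / whole) × 100
= (43 / 81) × 100
≈ 53.09%

53.09%


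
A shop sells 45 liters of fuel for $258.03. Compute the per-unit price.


Unit rate = total / quantity
= 258.03 / 45
= $5.73 per unit

$5.73 per unit


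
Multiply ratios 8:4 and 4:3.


Compound ratio = (8×4) : (4×3)
= 32:12
GCD = 4
= 8:3

8:3


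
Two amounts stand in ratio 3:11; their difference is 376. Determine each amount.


Let A = 3k, B = 11k.
11k - 3k = 376
8k = 376 → k = 376/8 = 47
A = 3×47 = 141, B = 11×47 = 517
= A = 141, B = 517

A = 141, B = 517


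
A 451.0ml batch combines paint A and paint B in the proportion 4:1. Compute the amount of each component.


Total parts = 4 + 1 = 5
paint A: 451.0 × 4/5 = 360.8ml
paint B: 451.0 × 1/5 = 90.2ml
= 360.8ml and 90.2ml

360.8ml and 90.2ml


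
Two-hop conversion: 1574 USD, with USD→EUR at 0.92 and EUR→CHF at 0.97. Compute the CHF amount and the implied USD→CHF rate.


Step 1: 1574 USD × 0.92 = 1448.08 EUR
Step 2: 1448.08 EUR × 0.97 = 1404.64 CHF
Implied rate USD→CHF = 0.92 × 0.97 = 0.8924
= 1404.64 CHF; implied rate 0.8924 CHF/USD

1404.64 CHF; implied rate 0.8924 CHF/USD


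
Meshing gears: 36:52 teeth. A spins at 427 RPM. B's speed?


Gear ratio = 36:52 = 9:13
RPM_B = RPM_A × (teeth_A / teeth_B)
= 427 × (36/52)
= 295.6 RPM

295.6 RPM


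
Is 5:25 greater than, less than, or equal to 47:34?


5/25 = 0.2000
47/34 = 1.3824
0.2000 < 1.3824, so 5:25 is less
= less than

less than


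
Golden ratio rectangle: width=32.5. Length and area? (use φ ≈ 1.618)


φ = (1 + √5) / 2 ≈ 1.618
Length = width × φ = 32.5 × 1.618 = 52.585
≈ 52.59
Area = width × length = 32.5 × 52.585 = 1709.0125 ≈ 1709.01
= Length: 52.59, Area: 1709.01

Length: 52.59, Area: 1709.01


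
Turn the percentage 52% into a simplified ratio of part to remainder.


52% means 52 parts out of 100; remainder = 48
Part : remainder = 52:48
GCD = 4
= 13:12

13:12


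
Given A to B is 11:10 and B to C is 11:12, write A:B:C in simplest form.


Match B: multiply A:B by 11 → 121:110
Multiply B:C by 10 → 110:120
Combined: 121:110:120
GCD = 1
= 121:110:120

121:110:120


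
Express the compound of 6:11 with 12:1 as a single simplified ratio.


Compound ratio = (6×12) : (11×1)
= 72:11
GCD = 1
= 72:11

72:11


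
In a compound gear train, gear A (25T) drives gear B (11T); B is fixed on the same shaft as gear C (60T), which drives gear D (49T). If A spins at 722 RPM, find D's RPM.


Stage 1: RPM_B = RPM_A × t_A/t_B = 722 × 25/11 = 18050/11 ≈ 1640.91
B and C share a shaft → RPM_C = RPM_B
Stage 2: RPM_D = RPM_C × t_C/t_D = RPM_A × (t_A×t_C)/(t_B×t_D)
Overall ratio = (25×60)/(11×49) = 1500/539
RPM_D = 722 × 1500/539 = 1083000/539
≈ 2009.28 RPM

2009.28 RPM


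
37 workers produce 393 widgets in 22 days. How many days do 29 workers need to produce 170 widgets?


Days ∝ work / workers, so d₂ = d₁ × (m₁/m₂) × (w₂/w₁)
Workers factor (inverse): 37/29 ≈ 1.2759
Work factor (direct): 170/393 ≈ 0.4326
d₂ = 22 × 37/29 × 170/393 = (22 × 37 × 170) / (29 × 393) = 138380/11397
≈ 12.14 days

12.14 days


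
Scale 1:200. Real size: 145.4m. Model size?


Model size = real / scale
= 145.4 / 200
= 0.7270 m

0.7270 m


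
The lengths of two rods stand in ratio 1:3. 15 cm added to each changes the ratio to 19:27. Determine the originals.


Let A = 1k, B = 3k.
(1k + 15) / (3k + 15) = 19/27
Cross-multiply: 27(1k + 15) = 19(3k + 15)
27k + 405 = 57k + 285
27k - 57k = 285 - 405
-30k = -120
k = -120/-30 = 4
A = 1×4 = 4, B = 3×4 = 12
= A = 4, B = 12

A = 4, B = 12


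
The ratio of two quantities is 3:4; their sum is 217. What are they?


Let A = 3k, B = 4k.
3k + 4k = 217
7k = 217 → k = 217/7 = 31
A = 3×31 = 93, B = 4×31 = 124
= A = 93, B = 124

A = 93, B = 124


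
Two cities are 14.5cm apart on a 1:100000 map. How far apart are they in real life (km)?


Real distance = map distance × scale
= 14.5cm × 100000
= 1450000 cm = 14500.0 m
= 14.500 km

14.500 km


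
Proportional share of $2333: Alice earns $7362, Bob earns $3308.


Total income = 7362 + 3308 = $10670
Alice: $2333 × 7362/10670 = $1609.70
Bob: $2333 × 3308/10670 = $723.30
= Alice: $1609.70, Bob: $723.30

Alice: $1609.70, Bob: $723.30


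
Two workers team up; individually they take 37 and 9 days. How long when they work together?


Rate of A = 1/37 per day
Rate of B = 1/9 per day
Combined rate = 1/37 + 1/9 = 46/333 ≈ 0.1381 per day
Days = 1 / combined rate = 333/46
≈ 7.24 days

7.24 days


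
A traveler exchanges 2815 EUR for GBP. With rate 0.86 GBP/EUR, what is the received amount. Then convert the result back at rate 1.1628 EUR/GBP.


Amount × rate = 2815 × 0.86 = 2420.90 GBP
Round-trip: 2420.90 × 1.1628 = 2815.02 EUR
= 2420.90 GBP, then 2815.02 EUR

2420.90 GBP, then 2815.02 EUR


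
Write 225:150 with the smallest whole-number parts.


GCD(225, 150) = 75
225/75 : 150/75
= 3:2

3:2


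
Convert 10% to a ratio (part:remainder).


10% means 10 parts out of 100; remainder = 90
Part : remainder = 10:90
GCD = 10
= 1:9

1:9


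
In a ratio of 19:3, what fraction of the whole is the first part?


Total parts = 19 + 3 = 22
First part: 19/22 = 19/22
= 19/22

19/22


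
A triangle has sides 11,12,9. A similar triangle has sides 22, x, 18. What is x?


Scale factor = 22/11 = 2
Missing side = 12 × 2
= 24.0

24.0


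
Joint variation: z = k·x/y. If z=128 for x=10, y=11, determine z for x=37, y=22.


z = k·x/y
Solve for k using the known point: k = z·y/x = 128×11/10 = 1408/10 = 140.8000
Now evaluate at x=37, y=22:
z = k × 37 / 22 = (1408 × 37) / (10 × 22) = 52096/220
= 236.8000

236.8000


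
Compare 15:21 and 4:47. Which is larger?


15/21 = 0.7143
4/47 = 0.0851
0.7143 > 0.0851, so 15:21 is greater
= 15:21

15:21


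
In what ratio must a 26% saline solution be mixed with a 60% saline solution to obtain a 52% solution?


Let x parts of 26% mix with y parts of 60%.
26x + 60y = 52(x + y)
26x + 60y = 52x + 52y
x(26 - 52) = y(52 - 60)
x/y = (60 - 52)/(52 - 26) = 8/26
Simplify: 4:13
= 4:13

4:13


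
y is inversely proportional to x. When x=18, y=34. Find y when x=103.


Inverse proportion: x × y = constant
k = 18 × 34 = 612
y₂ = k / 103 = 612 / 103
= 5.94

5.94


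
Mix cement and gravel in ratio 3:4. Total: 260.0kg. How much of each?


Total parts = 3 + 4 = 7
cement: 260.0 × 3/7 = 111.4kg
gravel: 260.0 × 4/7 = 148.6kg
= 111.4kg and 148.6kg

111.4kg and 148.6kg


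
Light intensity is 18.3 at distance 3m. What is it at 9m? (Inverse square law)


I₁d₁² = I₂d₂²
I₂ = I₁ × (d₁/d₂)²
= 18.3 × (3/9)²
= 18.3 × 9/81
= 164.7/81
≈ 2.0333

2.0333


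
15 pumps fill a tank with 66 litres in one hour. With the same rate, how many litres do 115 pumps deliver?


Direct proportion: y/x = constant
k = 66/15 = 4.4000
y₂ = k × 115 = 66 × 115 / 15 = 7590/15
= 506.00

506.00


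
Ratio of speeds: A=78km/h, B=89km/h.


Ratio = 78:89
GCD = 1
Simplified = 78:89
Time ratio (same distance) = 89:78
Speed ratio = 78:89

78:89


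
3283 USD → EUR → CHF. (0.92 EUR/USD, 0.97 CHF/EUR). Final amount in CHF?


Step 1: 3283 USD × 0.92 = 3020.36 EUR
Step 2: 3020.36 EUR × 0.97 = 2929.75 CHF
Implied rate USD→CHF = 0.92 × 0.97 = 0.8924
= 2929.75 CHF

2929.75 CHF


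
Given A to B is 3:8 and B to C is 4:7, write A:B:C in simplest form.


Match B: multiply A:B by 4 → 12:32
Multiply B:C by 8 → 32:56
Combined: 12:32:56
GCD = 4
= 3:8:14

3:8:14


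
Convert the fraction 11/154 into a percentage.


Percentage = (part / whole) × 100
= (11 / 154) × 100
≈ 7.14%

7.14%


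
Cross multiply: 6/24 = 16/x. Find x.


Cross multiply: 6 × x = 24 × 16
6x = 384
x = 384 / 6
= 64.00

64.00


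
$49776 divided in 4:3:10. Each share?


Total parts = 4 + 3 + 10 = 17
Part 1: 49776 × 4/17 = 11712.00
Part 2: 49776 × 3/17 = 8784.00
Part 3: 49776 × 10/17 = 29280.00
= Part 1: $11712.00, Part 2: $8784.00, Part 3: $29280.00

Part 1: $11712.00, Part 2: $8784.00, Part 3: $29280.00


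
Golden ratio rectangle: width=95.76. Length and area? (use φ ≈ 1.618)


φ = (1 + √5) / 2 ≈ 1.618
Length = width × φ = 95.76 × 1.618 = 154.93968
≈ 154.94
Area = width × length = 95.76 × 154.93968 = 14837.0237568 ≈ 14837.02
= Length: 154.94, Area: 14837.02

Length: 154.94, Area: 14837.02


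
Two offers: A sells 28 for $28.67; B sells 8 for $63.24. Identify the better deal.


Deal A: $28.67/28 = $1.0239/unit
Deal B: $63.24/8 = $7.9050/unit
A is cheaper per unit
= Deal A

Deal A


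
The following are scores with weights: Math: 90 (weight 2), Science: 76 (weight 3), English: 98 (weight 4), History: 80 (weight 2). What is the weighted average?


Numerator = 90×2 + 76×3 + 98×4 + 80×2
= 180 + 228 + 392 + 160
= 960
Total weight = 11
Weighted avg = 960/11
= 87.27

87.27


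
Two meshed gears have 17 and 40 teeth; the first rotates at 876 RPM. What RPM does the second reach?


Gear ratio = 17:40 = 17:40
RPM_B = RPM_A × (teeth_A / teeth_B)
= 876 × (17/40)
= 372.3 RPM

372.3 RPM


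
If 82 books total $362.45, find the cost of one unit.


Unit rate = total / quantity
= 362.45 / 82
= $4.42 per unit

$4.42 per unit


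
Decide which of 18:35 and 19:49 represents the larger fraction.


18/35 = 0.5143
19/49 = 0.3878
0.5143 > 0.3878, so 18:35 is greater
= 18:35

18:35


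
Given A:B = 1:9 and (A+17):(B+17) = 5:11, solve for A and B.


Let A = 1k, B = 9k.
(1k + 17) / (9k + 17) = 5/11
Cross-multiply: 11(1k + 17) = 5(9k + 17)
11k + 187 = 45k + 85
11k - 45k = 85 - 187
-34k = -102
k = -102/-34 = 3
A = 1×3 = 3, B = 9×3 = 27
= A = 3, B = 27

A = 3, B = 27


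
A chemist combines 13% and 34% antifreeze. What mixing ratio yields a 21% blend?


Let x parts of 13% mix with y parts of 34%.
13x + 34y = 21(x + y)
13x + 34y = 21x + 21y
x(13 - 21) = y(21 - 34)
x/y = (34 - 21)/(21 - 13) = 13/8
Simplify: 13:8
= 13:8

13:8


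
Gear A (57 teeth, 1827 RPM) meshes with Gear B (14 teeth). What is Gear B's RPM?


Gear ratio = 57:14 = 57:14
RPM_B = RPM_A × (teeth_A / teeth_B)
= 1827 × (57/14)
= 7438.5 RPM

7438.5 RPM


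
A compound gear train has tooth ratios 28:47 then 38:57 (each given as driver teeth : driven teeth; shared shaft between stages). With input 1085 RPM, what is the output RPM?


Stage 1: RPM_B = RPM_A × t_A/t_B = 1085 × 28/47 = 30380/47 ≈ 646.38
B and C share a shaft → RPM_C = RPM_B
Stage 2: RPM_D = RPM_C × t_C/t_D = RPM_A × (t_A×t_C)/(t_B×t_D)
Overall ratio = (28×38)/(47×57) = 1064/2679
RPM_D = 1085 × 1064/2679 = 1154440/2679
≈ 430.92 RPM

430.92 RPM


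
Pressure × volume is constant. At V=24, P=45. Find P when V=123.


Inverse proportion: x × y = constant
k = 24 × 45 = 1080
y₂ = k / 123 = 1080 / 123
= 8.78

8.78


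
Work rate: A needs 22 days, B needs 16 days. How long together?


Rate of A = 1/22 per day
Rate of B = 1/16 per day
Combined rate = 1/22 + 1/16 = 38/352 ≈ 0.1080 per day
Days = 1 / combined rate = 352/38
≈ 9.26 days

9.26 days


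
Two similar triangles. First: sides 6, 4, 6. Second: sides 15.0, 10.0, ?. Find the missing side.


Scale factor = 15.0/6 = 2.5
Missing side = 6 × 2.5
= 15.0

15.0


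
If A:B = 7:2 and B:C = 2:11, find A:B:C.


Match B: multiply A:B by 2 → 14:4
Multiply B:C by 2 → 4:22
Combined: 14:4:22
GCD = 2
= 7:2:11

7:2:11


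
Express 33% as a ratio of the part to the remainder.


33% means 33 parts out of 100; remainder = 67
Part : remainder = 33:67
GCD = 1
= 33:67

33:67


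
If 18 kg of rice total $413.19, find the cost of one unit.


Unit rate = total / quantity
= 413.19 / 18
= $22.96 per unit

$22.96 per unit


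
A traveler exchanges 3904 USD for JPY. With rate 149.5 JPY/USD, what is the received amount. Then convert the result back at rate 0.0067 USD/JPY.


Amount × rate = 3904 × 149.5 = 583648.00 JPY
Round-trip: 583648.00 × 0.0067 = 3910.44 USD
= 583648.00 JPY, then 3910.44 USD

583648.00 JPY, then 3910.44 USD


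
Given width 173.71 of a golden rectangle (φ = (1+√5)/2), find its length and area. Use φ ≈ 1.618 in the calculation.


φ = (1 + √5) / 2 ≈ 1.618
Length = width × φ = 173.71 × 1.618 = 281.06278
≈ 281.06
Area = width × length = 173.71 × 281.06278 = 48823.4155138 ≈ 48823.42
= Length: 281.06, Area: 48823.42

Length: 281.06, Area: 48823.42


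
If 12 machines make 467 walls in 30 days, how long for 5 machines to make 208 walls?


Days ∝ work / workers, so d₂ = d₁ × (m₁/m₂) × (w₂/w₁)
Workers factor (inverse): 12/5 = 2.4000
Work factor (direct): 208/467 ≈ 0.4454
d₂ = 30 × 12/5 × 208/467 = (30 × 12 × 208) / (5 × 467) = 74880/2335
≈ 32.07 days

32.07 days


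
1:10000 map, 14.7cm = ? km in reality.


Real distance = map distance × scale
= 14.7cm × 10000
= 147000 cm = 1470.0 m
= 1.470 km

1.470 km


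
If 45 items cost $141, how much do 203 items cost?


Direct proportion: y/x = constant
k = 141/45 ≈ 3.1333
y₂ = k × 203 = 141 × 203 / 45 = 28623/45
≈ 636.07

636.07


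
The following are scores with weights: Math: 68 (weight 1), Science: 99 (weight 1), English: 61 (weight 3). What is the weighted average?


Numerator = 68×1 + 99×1 + 61×3
= 68 + 99 + 183
= 350
Total weight = 5
Weighted avg = 350/5
= 70.00

70.00


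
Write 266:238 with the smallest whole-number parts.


GCD(266, 238) = 14
266/14 : 238/14
= 19:17

19:17


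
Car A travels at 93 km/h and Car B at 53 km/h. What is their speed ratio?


Ratio = 93:53
GCD = 1
Simplified = 93:53
Time ratio (same distance) = 53:93
Speed ratio = 93:53

93:53


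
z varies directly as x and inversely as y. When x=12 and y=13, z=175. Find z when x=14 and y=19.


z = k·x/y
Solve for k using the known point: k = z·y/x = 175×13/12 = 2275/12 ≈ 189.5833
Now evaluate at x=14, y=19:
z = k × 14 / 19 = (2275 × 14) / (12 × 19) = 31850/228
≈ 139.6930

139.6930


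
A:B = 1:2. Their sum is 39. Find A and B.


Let A = 1k, B = 2k.
1k + 2k = 39
3k = 39 → k = 39/3 = 13
A = 1×13 = 13, B = 2×13 = 26
= A = 13, B = 26

A = 13, B = 26


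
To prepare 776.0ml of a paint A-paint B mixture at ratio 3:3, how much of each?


Total parts = 3 + 3 = 6
paint A: 776.0 × 3/6 = 388.0ml
paint B: 776.0 × 3/6 = 388.0ml
= 388.0ml and 388.0ml

388.0ml and 388.0ml


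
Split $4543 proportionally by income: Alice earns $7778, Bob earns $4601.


Total income = 7778 + 4601 = $12379
Alice: $4543 × 7778/12379 = $2854.47
Bob: $4543 × 4601/12379 = $1688.53
= Alice: $2854.47, Bob: $1688.53

Alice: $2854.47, Bob: $1688.53


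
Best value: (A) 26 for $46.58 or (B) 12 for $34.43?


Deal A: $46.58/26 = $1.7915/unit
Deal B: $34.43/12 = $2.8692/unit
A is cheaper per unit
= Deal A

Deal A


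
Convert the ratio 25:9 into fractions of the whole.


Total parts = 25 + 9 = 34
First part: 25/34 = 25/34
Second part: 9/34 = 9/34
= 25/34 and 9/34

25/34 and 9/34


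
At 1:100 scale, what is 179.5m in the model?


Model size = real / scale
= 179.5 / 100
= 1.7950 m

1.7950 m


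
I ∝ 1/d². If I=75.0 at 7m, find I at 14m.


I₁d₁² = I₂d₂²
I₂ = I₁ × (d₁/d₂)²
= 75.0 × (7/14)²
= 75.0 × 49/196
= 3675/196
= 18.7500

18.7500


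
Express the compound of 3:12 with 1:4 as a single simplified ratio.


Compound ratio = (3×1) : (12×4)
= 3:48
GCD = 3
= 1:16

1:16


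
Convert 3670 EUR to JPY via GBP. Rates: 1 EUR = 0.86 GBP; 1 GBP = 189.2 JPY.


Step 1: 3670 EUR × 0.86 = 3156.20 GBP
Step 2: 3156.20 GBP × 189.2 = 597153.04 JPY
Implied rate EUR→JPY = 0.86 × 189.2 = 162.7120
= 597153.04 JPY

597153.04 JPY


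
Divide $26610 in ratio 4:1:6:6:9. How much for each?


Total parts = 4 + 1 + 6 + 6 + 9 = 26
Part 1: 26610 × 4/26 = 4093.85
Part 2: 26610 × 1/26 = 1023.46
Part 3: 26610 × 6/26 = 6140.77
Part 4: 26610 × 6/26 = 6140.77
Part 5: 26610 × 9/26 = 9211.15
= Part 1: $4093.85, Part 2: $1023.46, Part 3: $6140.77, Part 4: $6140.77, Part 5: $9211.15

Part 1: $4093.85, Part 2: $1023.46, Part 3: $6140.77, Part 4: $6140.77, Part 5: $9211.15


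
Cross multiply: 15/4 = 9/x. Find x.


Cross multiply: 15 × x = 4 × 9
15x = 36
x = 36 / 15
= 2.40

2.40


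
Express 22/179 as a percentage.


Percentage = (part / whole) × 100
= (22 / 179) × 100
≈ 12.29%

12.29%


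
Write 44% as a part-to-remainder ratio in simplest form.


44% means 44 parts out of 100; remainder = 56
Part : remainder = 44:56
GCD = 4
= 11:14

11:14


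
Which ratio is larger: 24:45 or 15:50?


24/45 = 0.5333
15/50 = 0.3000
0.5333 > 0.3000, so 24:45 is greater
= 24:45

24:45


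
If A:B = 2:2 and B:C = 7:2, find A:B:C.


Match B: multiply A:B by 7 → 14:14
Multiply B:C by 2 → 14:4
Combined: 14:14:4
GCD = 2
= 7:7:2

7:7:2


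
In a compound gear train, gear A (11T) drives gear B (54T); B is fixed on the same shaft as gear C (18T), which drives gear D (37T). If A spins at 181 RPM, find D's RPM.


Stage 1: RPM_B = RPM_A × t_A/t_B = 181 × 11/54 = 1991/54 ≈ 36.87
B and C share a shaft → RPM_C = RPM_B
Stage 2: RPM_D = RPM_C × t_C/t_D = RPM_A × (t_A×t_C)/(t_B×t_D)
Overall ratio = (11×18)/(54×37) = 198/1998
RPM_D = 181 × 198/1998 = 35838/1998
≈ 17.94 RPM

17.94 RPM


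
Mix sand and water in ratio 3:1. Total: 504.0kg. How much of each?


Total parts = 3 + 1 = 4
sand: 504.0 × 3/4 = 378.0kg
water: 504.0 × 1/4 = 126.0kg
= 378.0kg and 126.0kg

378.0kg and 126.0kg


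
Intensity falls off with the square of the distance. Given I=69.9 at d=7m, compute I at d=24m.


I₁d₁² = I₂d₂²
I₂ = I₁ × (d₁/d₂)²
= 69.9 × (7/24)²
= 69.9 × 49/576
= 3425.1/576
≈ 5.9464

5.9464


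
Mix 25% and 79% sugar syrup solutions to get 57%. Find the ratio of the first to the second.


Let x parts of 25% mix with y parts of 79%.
25x + 79y = 57(x + y)
25x + 79y = 57x + 57y
x(25 - 57) = y(57 - 79)
x/y = (79 - 57)/(57 - 25) = 22/32
Simplify: 11:16
= 11:16

11:16


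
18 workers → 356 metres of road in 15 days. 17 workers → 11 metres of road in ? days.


Days ∝ work / workers, so d₂ = d₁ × (m₁/m₂) × (w₂/w₁)
Workers factor (inverse): 18/17 ≈ 1.0588
Work factor (direct): 11/356 ≈ 0.0309
d₂ = 15 × 18/17 × 11/356 = (15 × 18 × 11) / (17 × 356) = 2970/6052
≈ 0.49 days

0.49 days


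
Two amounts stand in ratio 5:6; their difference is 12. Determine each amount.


Let A = 5k, B = 6k.
6k - 5k = 12
1k = 12 → k = 12/1 = 12
A = 5×12 = 60, B = 6×12 = 72
= A = 60, B = 72

A = 60, B = 72


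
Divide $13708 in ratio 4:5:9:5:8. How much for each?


Total parts = 4 + 5 + 9 + 5 + 8 = 31
Part 1: 13708 × 4/31 = 1768.77
Part 2: 13708 × 5/31 = 2210.97
Part 3: 13708 × 9/31 = 3979.74
Part 4: 13708 × 5/31 = 2210.97
Part 5: 13708 × 8/31 = 3537.55
= Part 1: $1768.77, Part 2: $2210.97, Part 3: $3979.74, Part 4: $2210.97, Part 5: $3537.55

Part 1: $1768.77, Part 2: $2210.97, Part 3: $3979.74, Part 4: $2210.97, Part 5: $3537.55


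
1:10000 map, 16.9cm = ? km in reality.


Real distance = map distance × scale
= 16.9cm × 10000
= 169000 cm = 1690.0 m
= 1.690 km

1.690 km


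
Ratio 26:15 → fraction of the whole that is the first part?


Total parts = 26 + 15 = 41
First part: 26/41 = 26/41
= 26/41

26/41


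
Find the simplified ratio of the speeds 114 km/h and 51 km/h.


Ratio = 114:51
GCD = 3
Simplified = 38:17
Time ratio (same distance) = 17:38
Speed ratio = 38:17

38:17


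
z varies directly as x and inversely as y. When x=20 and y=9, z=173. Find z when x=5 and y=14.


z = k·x/y
Solve for k using the known point: k = z·y/x = 173×9/20 = 1557/20 = 77.8500
Now evaluate at x=5, y=14:
z = k × 5 / 14 = (1557 × 5) / (20 × 14) = 7785/280
≈ 27.8036

27.8036


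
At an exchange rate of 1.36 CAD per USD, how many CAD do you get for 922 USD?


Amount × rate = 922 × 1.36
= 1253.92 CAD

1253.92 CAD


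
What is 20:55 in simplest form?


GCD(20, 55) = 5
20/5 : 55/5
= 4:11

4:11


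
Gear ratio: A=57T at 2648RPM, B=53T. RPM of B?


Gear ratio = 57:53 = 57:53
RPM_B = RPM_A × (teeth_A / teeth_B)
= 2648 × (57/53)
= 2847.8 RPM

2847.8 RPM


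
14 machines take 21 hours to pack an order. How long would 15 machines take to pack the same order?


Inverse proportion: x × y = constant
k = 14 × 21 = 294
y₂ = k / 15 = 294 / 15
= 19.60

19.60


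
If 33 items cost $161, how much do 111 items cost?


Direct proportion: y/x = constant
k = 161/33 ≈ 4.8788
y₂ = k × 111 = 161 × 111 / 33 = 17871/33
≈ 541.55

541.55


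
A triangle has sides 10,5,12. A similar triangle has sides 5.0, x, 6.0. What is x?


Scale factor = 5.0/10 = 0.5
Missing side = 5 × 0.5
= 2.5

2.5


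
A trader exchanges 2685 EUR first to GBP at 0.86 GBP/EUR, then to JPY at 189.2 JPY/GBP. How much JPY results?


Step 1: 2685 EUR × 0.86 = 2309.10 GBP
Step 2: 2309.10 GBP × 189.2 = 436881.72 JPY
Implied rate EUR→JPY = 0.86 × 189.2 = 162.7120
= 436881.72 JPY

436881.72 JPY


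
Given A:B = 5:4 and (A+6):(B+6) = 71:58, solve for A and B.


Let A = 5k, B = 4k.
(5k + 6) / (4k + 6) = 71/58
Cross-multiply: 58(5k + 6) = 71(4k + 6)
290k + 348 = 284k + 426
290k - 284k = 426 - 348
6k = 78
k = 78/6 = 13
A = 5×13 = 65, B = 4×13 = 52
= A = 65, B = 52

A = 65, B = 52


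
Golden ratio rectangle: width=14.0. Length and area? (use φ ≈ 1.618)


φ = (1 + √5) / 2 ≈ 1.618
Length = width × φ = 14.0 × 1.618 = 22.652
≈ 22.65
Area = width × length = 14.0 × 22.652 = 317.128 ≈ 317.13
= Length: 22.65, Area: 317.13

Length: 22.65, Area: 317.13


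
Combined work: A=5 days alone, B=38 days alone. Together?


Rate of A = 1/5 per day
Rate of B = 1/38 per day
Combined rate = 1/5 + 1/38 = 43/190 ≈ 0.2263 per day
Days = 1 / combined rate = 190/43
≈ 4.42 days

4.42 days


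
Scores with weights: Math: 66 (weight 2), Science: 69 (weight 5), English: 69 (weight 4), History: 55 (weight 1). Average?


Numerator = 66×2 + 69×5 + 69×4 + 55×1
= 132 + 345 + 276 + 55
= 808
Total weight = 12
Weighted avg = 808/12
= 67.33

67.33


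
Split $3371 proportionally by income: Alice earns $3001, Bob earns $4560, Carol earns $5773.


Total income = 3001 + 4560 + 5773 = $13334
Alice: $3371 × 3001/13334 = $758.69
Bob: $3371 × 4560/13334 = $1152.82
Carol: $3371 × 5773/13334 = $1459.49
= Alice: $758.69, Bob: $1152.82, Carol: $1459.49

Alice: $758.69, Bob: $1152.82, Carol: $1459.49


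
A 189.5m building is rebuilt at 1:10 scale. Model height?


Model size = real / scale
= 189.5 / 10
= 18.9500 m

18.9500 m


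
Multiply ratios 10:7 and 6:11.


Compound ratio = (10×6) : (7×11)
= 60:77
GCD = 1
= 60:77

60:77


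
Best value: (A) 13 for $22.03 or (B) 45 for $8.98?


Deal A: $22.03/13 = $1.6946/unit
Deal B: $8.98/45 = $0.1996/unit
B is cheaper per unit
= Deal B

Deal B


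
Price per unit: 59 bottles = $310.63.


Unit rate = total / quantity
= 310.63 / 59
= $5.26 per unit

$5.26 per unit


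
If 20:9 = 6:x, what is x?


Cross multiply: 20 × x = 9 × 6
20x = 54
x = 54 / 20
= 2.70

2.70


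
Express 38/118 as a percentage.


Percentage = (part / whole) × 100
= (38 / 118) × 100
≈ 32.20%

32.20%


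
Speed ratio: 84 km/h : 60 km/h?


Ratio = 84:60
GCD = 12
Simplified = 7:5
Time ratio (same distance) = 5:7
Speed ratio = 7:5

7:5


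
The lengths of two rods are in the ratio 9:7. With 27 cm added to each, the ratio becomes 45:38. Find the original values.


Let A = 9k, B = 7k.
(9k + 27) / (7k + 27) = 45/38
Cross-multiply: 38(9k + 27) = 45(7k + 27)
342k + 1026 = 315k + 1215
342k - 315k = 1215 - 1026
27k = 189
k = 189/27 = 7
A = 9×7 = 63, B = 7×7 = 49
= A = 63, B = 49

A = 63, B = 49


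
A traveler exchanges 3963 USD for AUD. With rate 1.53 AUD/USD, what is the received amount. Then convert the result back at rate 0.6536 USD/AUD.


Amount × rate = 3963 × 1.53 = 6063.39 AUD
Round-trip: 6063.39 × 0.6536 = 3963.03 USD
= 6063.39 AUD, then 3963.03 USD

6063.39 AUD, then 3963.03 USD


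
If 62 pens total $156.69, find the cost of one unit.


Unit rate = total / quantity
= 156.69 / 62
= $2.53 per unit

$2.53 per unit


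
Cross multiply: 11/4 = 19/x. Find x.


Cross multiply: 11 × x = 4 × 19
11x = 76
x = 76 / 11
= 6.91

6.91


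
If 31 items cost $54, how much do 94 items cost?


Direct proportion: y/x = constant
k = 54/31 ≈ 1.7419
y₂ = k × 94 = 54 × 94 / 31 = 5076/31
≈ 163.74

163.74


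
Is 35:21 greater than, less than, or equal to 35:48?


35/21 = 1.6667
35/48 = 0.7292
1.6667 > 0.7292, so 35:21 is greater
= greater than

greater than


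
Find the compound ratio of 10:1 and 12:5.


Compound ratio = (10×12) : (1×5)
= 120:5
GCD = 5
= 24:1

24:1


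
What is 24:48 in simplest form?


GCD(24, 48) = 24
24/24 : 48/24
= 1:2

1:2


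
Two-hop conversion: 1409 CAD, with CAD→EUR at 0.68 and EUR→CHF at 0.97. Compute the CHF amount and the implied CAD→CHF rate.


Step 1: 1409 CAD × 0.68 = 958.12 EUR
Step 2: 958.12 EUR × 0.97 = 929.38 CHF
Implied rate CAD→CHF = 0.68 × 0.97 = 0.6596
= 929.38 CHF; implied rate 0.6596 CHF/CAD

929.38 CHF; implied rate 0.6596 CHF/CAD


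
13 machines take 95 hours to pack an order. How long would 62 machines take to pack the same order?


Inverse proportion: x × y = constant
k = 13 × 95 = 1235
y₂ = k / 62 = 1235 / 62
= 19.92

19.92


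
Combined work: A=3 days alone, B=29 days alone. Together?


Rate of A = 1/3 per day
Rate of B = 1/29 per day
Combined rate = 1/3 + 1/29 = 32/87 ≈ 0.3678 per day
Days = 1 / combined rate = 87/32
≈ 2.72 days

2.72 days


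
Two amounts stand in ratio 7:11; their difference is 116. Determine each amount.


Let A = 7k, B = 11k.
11k - 7k = 116
4k = 116 → k = 116/4 = 29
A = 7×29 = 203, B = 11×29 = 319
= A = 203, B = 319

A = 203, B = 319


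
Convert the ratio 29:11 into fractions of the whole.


Total parts = 29 + 11 = 40
First part: 29/40 = 29/40
Second part: 11/40 = 11/40
= 29/40 and 11/40

29/40 and 11/40


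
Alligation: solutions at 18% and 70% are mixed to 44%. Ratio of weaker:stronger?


Let x parts of 18% mix with y parts of 70%.
18x + 70y = 44(x + y)
18x + 70y = 44x + 44y
x(18 - 44) = y(44 - 70)
x/y = (70 - 44)/(44 - 18) = 26/26
Simplify: 1:1
= 1:1

1:1


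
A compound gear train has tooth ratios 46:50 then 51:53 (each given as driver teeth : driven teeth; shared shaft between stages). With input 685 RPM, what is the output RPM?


Stage 1: RPM_B = RPM_A × t_A/t_B = 685 × 46/50 = 31510/50 = 630.20
B and C share a shaft → RPM_C = RPM_B
Stage 2: RPM_D = RPM_C × t_C/t_D = RPM_A × (t_A×t_C)/(t_B×t_D)
Overall ratio = (46×51)/(50×53) = 2346/2650
RPM_D = 685 × 2346/2650 = 1607010/2650
≈ 606.42 RPM

606.42 RPM


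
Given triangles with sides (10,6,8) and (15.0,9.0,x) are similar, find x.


Scale factor = 15.0/10 = 1.5
Missing side = 8 × 1.5
= 12.0

12.0


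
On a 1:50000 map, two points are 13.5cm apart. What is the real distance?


Real distance = map distance × scale
= 13.5cm × 50000
= 675000 cm = 6750.0 m
= 6.750 km

6.750 km


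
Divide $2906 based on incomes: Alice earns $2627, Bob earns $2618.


Total income = 2627 + 2618 = $5245
Alice: $2906 × 2627/5245 = $1455.49
Bob: $2906 × 2618/5245 = $1450.51
= Alice: $1455.49, Bob: $1450.51

Alice: $1455.49, Bob: $1450.51


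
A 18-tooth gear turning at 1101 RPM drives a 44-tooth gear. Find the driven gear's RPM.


Gear ratio = 18:44 = 9:22
RPM_B = RPM_A × (teeth_A / teeth_B)
= 1101 × (18/44)
= 450.4 RPM

450.4 RPM


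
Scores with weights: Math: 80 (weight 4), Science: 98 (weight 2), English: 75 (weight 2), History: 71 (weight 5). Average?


Numerator = 80×4 + 98×2 + 75×2 + 71×5
= 320 + 196 + 150 + 355
= 1021
Total weight = 13
Weighted avg = 1021/13
= 78.54

78.54
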